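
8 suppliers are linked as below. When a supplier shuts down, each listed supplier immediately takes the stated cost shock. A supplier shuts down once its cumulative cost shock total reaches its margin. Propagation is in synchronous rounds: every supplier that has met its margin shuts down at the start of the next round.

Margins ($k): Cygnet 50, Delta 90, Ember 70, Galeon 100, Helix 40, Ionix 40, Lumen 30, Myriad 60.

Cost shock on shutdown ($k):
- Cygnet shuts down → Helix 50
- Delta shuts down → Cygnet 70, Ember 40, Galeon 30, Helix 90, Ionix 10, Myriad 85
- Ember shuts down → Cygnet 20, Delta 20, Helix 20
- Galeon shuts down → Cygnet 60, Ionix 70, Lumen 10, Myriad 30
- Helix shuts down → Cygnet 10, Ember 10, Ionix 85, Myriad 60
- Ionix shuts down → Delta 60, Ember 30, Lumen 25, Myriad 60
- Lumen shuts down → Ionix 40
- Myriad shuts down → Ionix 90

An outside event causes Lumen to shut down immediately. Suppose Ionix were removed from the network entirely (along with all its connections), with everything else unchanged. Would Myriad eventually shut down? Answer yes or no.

no

With Ionix removed:
Round 1 — Lumen shuts down (initial).
No further shutdowns.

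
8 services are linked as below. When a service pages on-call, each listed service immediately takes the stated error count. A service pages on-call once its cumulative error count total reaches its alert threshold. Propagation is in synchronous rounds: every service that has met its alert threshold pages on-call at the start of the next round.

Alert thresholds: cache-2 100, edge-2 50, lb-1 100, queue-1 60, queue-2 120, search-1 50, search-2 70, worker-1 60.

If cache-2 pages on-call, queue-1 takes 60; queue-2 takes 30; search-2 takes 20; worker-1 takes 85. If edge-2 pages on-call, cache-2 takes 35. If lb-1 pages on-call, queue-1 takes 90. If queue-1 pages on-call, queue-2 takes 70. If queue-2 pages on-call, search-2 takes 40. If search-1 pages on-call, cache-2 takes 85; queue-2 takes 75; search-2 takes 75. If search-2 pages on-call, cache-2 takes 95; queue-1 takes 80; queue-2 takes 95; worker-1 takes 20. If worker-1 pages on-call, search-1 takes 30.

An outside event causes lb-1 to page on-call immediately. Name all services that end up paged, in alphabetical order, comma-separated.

Round 1 — lb-1 pages on-call (initial).
  queue-1: +90 → 90 ≥ 60
Round 2 — queue-1 pages on-call.
  queue-2: +70 → 70 < 120
No further pages.

lb-1, queue-1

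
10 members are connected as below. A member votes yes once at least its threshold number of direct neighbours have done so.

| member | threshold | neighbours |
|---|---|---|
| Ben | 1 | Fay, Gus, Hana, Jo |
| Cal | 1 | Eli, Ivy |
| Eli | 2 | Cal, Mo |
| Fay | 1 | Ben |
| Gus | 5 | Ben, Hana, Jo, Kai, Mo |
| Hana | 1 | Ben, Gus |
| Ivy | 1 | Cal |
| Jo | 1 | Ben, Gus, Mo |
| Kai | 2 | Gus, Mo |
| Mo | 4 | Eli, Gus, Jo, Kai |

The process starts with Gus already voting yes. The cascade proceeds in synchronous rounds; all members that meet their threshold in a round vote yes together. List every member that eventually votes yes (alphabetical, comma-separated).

Round 1 — Gus votes yes (initial).
Round 2 — checking thresholds:
  Ben: 1 of 4 neighbours ≥ 1, votes yes.
  Hana: 1 of 2 neighbours ≥ 1, votes yes.
  Jo: 1 of 3 neighbours ≥ 1, votes yes.
  Kai: 1 of 2 neighbours < 2, holds.
  Mo: 1 of 4 neighbours < 4, holds.
Round 3 — checking thresholds:
  Fay: 1 of 1 neighbours ≥ 1, votes yes.
  Kai: 1 of 2 neighbours < 2, holds.
  Mo: 2 of 4 neighbours < 4, holds.
Round 4 — no new yes votes; cascade stops.

Ben, Fay, Gus, Hana, Jo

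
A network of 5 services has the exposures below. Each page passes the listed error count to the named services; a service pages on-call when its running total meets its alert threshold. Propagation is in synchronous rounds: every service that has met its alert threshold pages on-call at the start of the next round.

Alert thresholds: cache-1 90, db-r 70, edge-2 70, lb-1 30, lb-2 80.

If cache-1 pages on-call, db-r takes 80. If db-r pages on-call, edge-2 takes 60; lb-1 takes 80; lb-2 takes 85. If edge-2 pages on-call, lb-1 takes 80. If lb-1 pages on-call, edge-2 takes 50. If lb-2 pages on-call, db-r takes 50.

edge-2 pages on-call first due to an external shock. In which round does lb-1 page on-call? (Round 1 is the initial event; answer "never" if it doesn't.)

2

Round 1 — edge-2 pages on-call (initial).
  lb-1: +80 → 80 ≥ 30
Round 2 — lb-1 pages on-call.
No further pages.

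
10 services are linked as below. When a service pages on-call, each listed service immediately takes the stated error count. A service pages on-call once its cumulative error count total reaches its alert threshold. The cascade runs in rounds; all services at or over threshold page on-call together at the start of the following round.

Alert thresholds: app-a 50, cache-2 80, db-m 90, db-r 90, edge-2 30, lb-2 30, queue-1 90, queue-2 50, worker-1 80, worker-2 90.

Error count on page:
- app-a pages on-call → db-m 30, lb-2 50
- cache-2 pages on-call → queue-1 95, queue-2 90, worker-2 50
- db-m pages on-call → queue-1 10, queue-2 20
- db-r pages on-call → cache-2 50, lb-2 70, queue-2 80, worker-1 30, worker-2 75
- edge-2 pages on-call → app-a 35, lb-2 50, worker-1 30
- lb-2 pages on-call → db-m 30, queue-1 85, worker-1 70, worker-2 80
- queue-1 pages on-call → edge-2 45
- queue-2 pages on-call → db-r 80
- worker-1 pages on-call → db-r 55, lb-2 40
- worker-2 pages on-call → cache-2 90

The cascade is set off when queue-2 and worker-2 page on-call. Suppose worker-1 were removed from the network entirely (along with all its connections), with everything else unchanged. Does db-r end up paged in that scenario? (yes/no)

With worker-1 removed:
Round 1 — queue-2, worker-2 page on-call (initial).
  cache-2: +90 → 90 ≥ 80
  db-r: +80 → 80 < 90
Round 2 — cache-2 pages on-call.
  queue-1: +95 → 95 ≥ 90
Round 3 — queue-1 pages on-call.
  edge-2: +45 → 45 ≥ 30
Round 4 — edge-2 pages on-call.
  app-a: +35 → 35 < 50
  lb-2: +50 → 50 ≥ 30
Round 5 — lb-2 pages on-call.
  db-m: +30 → 30 < 90
No further pages.

no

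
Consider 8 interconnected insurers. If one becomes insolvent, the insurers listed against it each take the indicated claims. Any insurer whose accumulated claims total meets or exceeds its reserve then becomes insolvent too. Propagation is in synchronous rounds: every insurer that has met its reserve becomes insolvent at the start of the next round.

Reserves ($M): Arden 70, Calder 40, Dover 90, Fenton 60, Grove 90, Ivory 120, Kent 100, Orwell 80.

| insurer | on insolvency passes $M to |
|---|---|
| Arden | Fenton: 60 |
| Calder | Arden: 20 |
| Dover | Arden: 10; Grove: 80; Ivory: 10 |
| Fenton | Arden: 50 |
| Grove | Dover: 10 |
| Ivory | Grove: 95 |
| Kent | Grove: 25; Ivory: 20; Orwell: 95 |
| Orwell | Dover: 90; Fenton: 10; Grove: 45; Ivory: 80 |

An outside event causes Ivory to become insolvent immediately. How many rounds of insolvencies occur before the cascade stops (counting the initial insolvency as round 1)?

Round 1 — Ivory becomes insolvent (initial).
  Grove: +95 → 95 ≥ 90
Round 2 — Grove becomes insolvent.
  Dover: +10 → 10 < 90
No further insolvencies.

2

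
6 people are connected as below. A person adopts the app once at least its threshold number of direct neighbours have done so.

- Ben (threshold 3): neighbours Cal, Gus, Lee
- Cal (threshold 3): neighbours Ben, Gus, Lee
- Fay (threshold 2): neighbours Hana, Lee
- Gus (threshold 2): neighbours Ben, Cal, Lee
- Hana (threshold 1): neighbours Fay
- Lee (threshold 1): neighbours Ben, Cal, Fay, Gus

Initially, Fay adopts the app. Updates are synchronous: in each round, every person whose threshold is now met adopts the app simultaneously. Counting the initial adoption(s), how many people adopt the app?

3

Round 1 — Fay adopts the app (initial).
Round 2 — checking thresholds:
  Hana: 1 of 1 neighbours ≥ 1, adopts the app.
  Lee: 1 of 4 neighbours ≥ 1, adopts the app.
Round 3 — no new adoptions; cascade stops.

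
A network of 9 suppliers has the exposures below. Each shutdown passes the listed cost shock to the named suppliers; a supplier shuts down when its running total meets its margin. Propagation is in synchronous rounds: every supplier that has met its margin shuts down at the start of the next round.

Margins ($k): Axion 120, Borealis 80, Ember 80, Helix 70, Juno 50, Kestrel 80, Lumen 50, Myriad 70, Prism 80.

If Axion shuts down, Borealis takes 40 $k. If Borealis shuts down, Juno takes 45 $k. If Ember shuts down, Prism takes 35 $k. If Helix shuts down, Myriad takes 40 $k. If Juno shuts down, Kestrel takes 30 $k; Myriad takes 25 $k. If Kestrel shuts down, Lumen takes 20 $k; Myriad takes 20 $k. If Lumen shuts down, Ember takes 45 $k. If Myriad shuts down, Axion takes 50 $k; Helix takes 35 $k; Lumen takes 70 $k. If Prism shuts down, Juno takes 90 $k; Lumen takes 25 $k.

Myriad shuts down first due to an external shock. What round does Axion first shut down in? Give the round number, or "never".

Round 1 — Myriad shuts down (initial).
  Axion: +50 → 50 < 120
  Helix: +35 → 35 < 70
  Lumen: +70 → 70 ≥ 50
Round 2 — Lumen shuts down.
  Ember: +45 → 45 < 80
No further shutdowns.

never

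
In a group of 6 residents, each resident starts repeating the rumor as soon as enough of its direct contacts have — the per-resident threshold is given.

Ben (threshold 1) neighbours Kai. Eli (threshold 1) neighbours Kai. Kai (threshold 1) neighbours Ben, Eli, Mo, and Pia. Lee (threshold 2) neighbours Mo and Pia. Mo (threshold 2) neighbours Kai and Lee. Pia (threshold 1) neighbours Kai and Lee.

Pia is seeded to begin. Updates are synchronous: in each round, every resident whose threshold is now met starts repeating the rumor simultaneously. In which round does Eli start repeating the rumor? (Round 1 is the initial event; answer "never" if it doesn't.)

3

Round 1 — Pia starts repeating the rumor (initial).
Round 2 — checking thresholds:
  Kai: 1 of 4 neighbours ≥ 1, starts repeating the rumor.
  Lee: 1 of 2 neighbours < 2, below threshold.
Round 3 — checking thresholds:
  Ben: 1 of 1 neighbours ≥ 1, starts repeating the rumor.
  Eli: 1 of 1 neighbours ≥ 1, starts repeating the rumor.
  Lee: 1 of 2 neighbours < 2, below threshold.
  Mo: 1 of 2 neighbours < 2, below threshold.
Round 4 — no new spreads; cascade stops.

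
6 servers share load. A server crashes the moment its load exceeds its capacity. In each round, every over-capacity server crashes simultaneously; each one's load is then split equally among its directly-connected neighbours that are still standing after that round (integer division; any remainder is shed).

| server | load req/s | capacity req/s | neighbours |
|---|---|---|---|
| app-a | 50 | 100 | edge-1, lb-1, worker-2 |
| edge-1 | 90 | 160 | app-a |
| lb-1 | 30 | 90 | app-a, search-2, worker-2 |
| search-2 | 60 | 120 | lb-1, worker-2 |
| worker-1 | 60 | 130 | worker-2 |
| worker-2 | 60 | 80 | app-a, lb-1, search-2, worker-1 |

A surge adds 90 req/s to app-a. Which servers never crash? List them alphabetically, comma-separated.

Round 1 — app-a at 140 > 100. app-a crashes.
  app-a sheds 140 req/s to edge-1, lb-1, worker-2: 46 each (2 lost).
    edge-1: 90+46 = 136 ≤ 160
    lb-1: 30+46 = 76 ≤ 90
    worker-2: 60+46 = 106 > 80
Round 2 — worker-2 crashes.
  worker-2 sheds 106 req/s to lb-1, search-2, worker-1: 35 each (1 lost).
    lb-1: 76+35 = 111 > 90
    search-2: 60+35 = 95 ≤ 120
    worker-1: 60+35 = 95 ≤ 130
Round 3 — lb-1 crashes.
  lb-1 sheds 111 req/s to search-2: 111 each.
    search-2: 95+111 = 206 > 120
Round 4 — search-2 crashes.
  search-2 sheds 206 req/s: no online neighbours, lost.
No further crashes.

edge-1, worker-1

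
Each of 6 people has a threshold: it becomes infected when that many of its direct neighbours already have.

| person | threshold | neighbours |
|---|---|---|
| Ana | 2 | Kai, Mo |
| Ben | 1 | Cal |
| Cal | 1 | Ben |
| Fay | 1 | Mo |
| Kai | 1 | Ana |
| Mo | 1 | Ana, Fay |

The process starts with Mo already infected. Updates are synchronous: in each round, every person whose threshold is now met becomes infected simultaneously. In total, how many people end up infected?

Round 1 — Mo becomes infected (initial).
Round 2 — checking thresholds:
  Ana: 1 of 2 neighbours < 2, below threshold.
  Fay: 1 of 1 neighbours ≥ 1, becomes infected.
Round 3 — no new infections; cascade stops.

2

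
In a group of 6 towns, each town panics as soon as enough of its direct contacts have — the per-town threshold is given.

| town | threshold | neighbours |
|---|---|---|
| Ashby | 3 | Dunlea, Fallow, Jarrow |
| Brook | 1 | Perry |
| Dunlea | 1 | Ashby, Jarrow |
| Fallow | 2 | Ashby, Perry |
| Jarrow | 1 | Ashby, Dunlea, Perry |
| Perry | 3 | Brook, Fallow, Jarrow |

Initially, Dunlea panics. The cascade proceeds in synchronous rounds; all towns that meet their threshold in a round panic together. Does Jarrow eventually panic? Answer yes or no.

Round 1 — Dunlea panics (initial).
Round 2 — checking thresholds:
  Ashby: 1 of 3 neighbours < 3, below threshold.
  Jarrow: 1 of 3 neighbours ≥ 1, panics.
Round 3 — no new panics; cascade stops.

yes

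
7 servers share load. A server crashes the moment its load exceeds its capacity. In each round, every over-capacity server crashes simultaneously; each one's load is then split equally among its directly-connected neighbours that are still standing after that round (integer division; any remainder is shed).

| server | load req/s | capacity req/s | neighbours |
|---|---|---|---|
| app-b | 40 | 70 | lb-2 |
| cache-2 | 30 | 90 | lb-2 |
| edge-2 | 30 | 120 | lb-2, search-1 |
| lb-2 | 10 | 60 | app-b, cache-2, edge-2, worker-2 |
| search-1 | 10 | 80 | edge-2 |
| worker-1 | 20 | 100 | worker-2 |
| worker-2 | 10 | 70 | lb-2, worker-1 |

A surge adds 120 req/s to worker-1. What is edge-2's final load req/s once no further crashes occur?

Round 1 — worker-1 at 140 > 100. worker-1 crashes.
  worker-1 sheds 140 req/s to worker-2: 140 each.
    worker-2: 10+140 = 150 > 70
Round 2 — worker-2 crashes.
  worker-2 sheds 150 req/s to lb-2: 150 each.
    lb-2: 10+150 = 160 > 60
Round 3 — lb-2 crashes.
  lb-2 sheds 160 req/s to app-b, cache-2, edge-2: 53 each (1 lost).
    app-b: 40+53 = 93 > 70
    cache-2: 30+53 = 83 ≤ 90
    edge-2: 30+53 = 83 ≤ 120
Round 4 — app-b crashes.
  app-b sheds 93 req/s: no online neighbours, lost.
No further crashes.

83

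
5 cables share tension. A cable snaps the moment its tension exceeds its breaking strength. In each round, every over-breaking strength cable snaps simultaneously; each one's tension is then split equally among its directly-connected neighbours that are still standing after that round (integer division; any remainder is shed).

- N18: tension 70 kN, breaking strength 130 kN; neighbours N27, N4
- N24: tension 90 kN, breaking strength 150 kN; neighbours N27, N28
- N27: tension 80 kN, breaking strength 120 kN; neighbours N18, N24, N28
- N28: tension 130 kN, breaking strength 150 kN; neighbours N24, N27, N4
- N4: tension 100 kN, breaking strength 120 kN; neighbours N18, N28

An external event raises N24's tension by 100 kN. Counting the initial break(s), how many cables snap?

5

Round 1 — N24 at 190 > 150. N24 snaps.
  N24 sheds 190 kN to N27, N28: 95 each.
    N27: 80+95 = 175 > 120
    N28: 130+95 = 225 > 150
Round 2 — N27, N28 snap.
  N27 sheds 175 kN to N18: 175 each.
    N18: 70+175 = 245 > 130
  N28 sheds 225 kN to N4: 225 each.
    N4: 100+225 = 325 > 120
Round 3 — N18, N4 snap.
  N18 sheds 245 kN: no online neighbours, lost.
  N4 sheds 325 kN: no online neighbours, lost.
No further breaks.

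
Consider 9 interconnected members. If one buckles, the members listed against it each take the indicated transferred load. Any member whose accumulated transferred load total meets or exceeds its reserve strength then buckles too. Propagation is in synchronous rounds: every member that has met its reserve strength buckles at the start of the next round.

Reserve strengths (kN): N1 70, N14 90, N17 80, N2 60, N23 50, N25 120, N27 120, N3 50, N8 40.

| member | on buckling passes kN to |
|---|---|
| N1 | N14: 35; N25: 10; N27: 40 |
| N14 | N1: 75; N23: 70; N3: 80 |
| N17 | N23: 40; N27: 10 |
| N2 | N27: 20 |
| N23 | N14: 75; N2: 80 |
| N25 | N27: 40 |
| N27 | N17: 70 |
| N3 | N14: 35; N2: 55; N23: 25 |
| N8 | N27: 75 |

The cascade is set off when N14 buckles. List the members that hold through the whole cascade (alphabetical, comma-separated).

Round 1 — N14 buckles (initial).
  N1: +75 → 75 ≥ 70
  N23: +70 → 70 ≥ 50
  N3: +80 → 80 ≥ 50
Round 2 — N1, N23, N3 buckle.
  N2: +80+55 → 135 ≥ 60
  N25: +10 → 10 < 120
  N27: +40 → 40 < 120
Round 3 — N2 buckles.
  N27: +20 → 60 < 120
No further bucklings.

N17, N25, N27, N8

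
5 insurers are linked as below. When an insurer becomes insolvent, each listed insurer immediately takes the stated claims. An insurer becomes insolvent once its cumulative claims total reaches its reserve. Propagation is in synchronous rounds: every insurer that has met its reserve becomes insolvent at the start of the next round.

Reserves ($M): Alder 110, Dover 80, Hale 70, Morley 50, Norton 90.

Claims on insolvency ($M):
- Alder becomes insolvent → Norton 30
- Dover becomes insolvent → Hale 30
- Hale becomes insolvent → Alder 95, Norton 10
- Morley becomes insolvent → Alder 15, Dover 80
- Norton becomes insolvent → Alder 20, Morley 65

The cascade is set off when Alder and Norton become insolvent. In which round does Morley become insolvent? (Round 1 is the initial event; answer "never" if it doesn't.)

Round 1 — Alder, Norton become insolvent (initial).
  Morley: +65 → 65 ≥ 50
Round 2 — Morley becomes insolvent.
  Dover: +80 → 80 ≥ 80
Round 3 — Dover becomes insolvent.
  Hale: +30 → 30 < 70
No further insolvencies.

2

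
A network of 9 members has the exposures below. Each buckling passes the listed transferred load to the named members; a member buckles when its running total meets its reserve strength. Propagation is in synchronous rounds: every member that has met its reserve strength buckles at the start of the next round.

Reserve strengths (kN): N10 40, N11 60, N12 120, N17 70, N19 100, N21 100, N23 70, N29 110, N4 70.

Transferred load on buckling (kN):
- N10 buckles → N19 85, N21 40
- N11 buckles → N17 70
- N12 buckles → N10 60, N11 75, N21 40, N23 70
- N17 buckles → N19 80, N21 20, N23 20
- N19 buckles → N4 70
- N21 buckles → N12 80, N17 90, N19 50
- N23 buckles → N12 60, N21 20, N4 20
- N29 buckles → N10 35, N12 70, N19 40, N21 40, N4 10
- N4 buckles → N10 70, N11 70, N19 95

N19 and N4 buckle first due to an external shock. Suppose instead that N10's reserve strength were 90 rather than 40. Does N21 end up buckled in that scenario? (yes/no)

With N10's reserve strength at 90:
Round 1 — N19, N4 buckle (initial).
  N10: +70 → 70 < 90
  N11: +70 → 70 ≥ 60
Round 2 — N11 buckles.
  N17: +70 → 70 ≥ 70
Round 3 — N17 buckles.
  N21: +20 → 20 < 100
  N23: +20 → 20 < 70
No further bucklings.

no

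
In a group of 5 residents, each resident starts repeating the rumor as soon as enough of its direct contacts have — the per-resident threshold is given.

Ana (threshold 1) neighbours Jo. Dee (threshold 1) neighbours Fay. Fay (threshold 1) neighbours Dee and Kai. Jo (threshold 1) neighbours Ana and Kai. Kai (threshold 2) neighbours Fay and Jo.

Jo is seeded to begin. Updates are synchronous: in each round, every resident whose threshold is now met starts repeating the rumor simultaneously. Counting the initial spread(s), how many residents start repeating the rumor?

Round 1 — Jo starts repeating the rumor (initial).
Round 2 — checking thresholds:
  Ana: 1 of 1 neighbours ≥ 1, starts repeating the rumor.
  Kai: 1 of 2 neighbours < 2, holds.
Round 3 — no new spreads; cascade stops.

2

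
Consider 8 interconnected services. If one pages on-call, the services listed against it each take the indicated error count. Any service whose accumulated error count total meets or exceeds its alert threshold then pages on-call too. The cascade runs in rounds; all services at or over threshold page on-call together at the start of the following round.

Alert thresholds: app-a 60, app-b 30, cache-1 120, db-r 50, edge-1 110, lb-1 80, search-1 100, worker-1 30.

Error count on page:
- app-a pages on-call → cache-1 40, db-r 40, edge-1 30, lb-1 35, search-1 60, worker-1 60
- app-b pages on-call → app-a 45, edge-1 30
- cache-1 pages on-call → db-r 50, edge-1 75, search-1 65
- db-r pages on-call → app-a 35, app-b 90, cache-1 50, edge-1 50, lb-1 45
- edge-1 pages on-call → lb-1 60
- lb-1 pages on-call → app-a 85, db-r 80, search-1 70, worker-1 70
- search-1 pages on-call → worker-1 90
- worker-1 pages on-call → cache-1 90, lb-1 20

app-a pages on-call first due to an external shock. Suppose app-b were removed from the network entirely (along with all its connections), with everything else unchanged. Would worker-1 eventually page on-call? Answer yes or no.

yes

With app-b removed:
Round 1 — app-a pages on-call (initial).
  cache-1: +40 → 40 < 120
  db-r: +40 → 40 < 50
  edge-1: +30 → 30 < 110
  lb-1: +35 → 35 < 80
  search-1: +60 → 60 < 100
  worker-1: +60 → 60 ≥ 30
Round 2 — worker-1 pages on-call.
  cache-1: +90 → 130 ≥ 120
  lb-1: +20 → 55 < 80
Round 3 — cache-1 pages on-call.
  db-r: +50 → 90 ≥ 50
  edge-1: +75 → 105 < 110
  search-1: +65 → 125 ≥ 100
Round 4 — db-r, search-1 page on-call.
  edge-1: +50 → 155 ≥ 110
  lb-1: +45 → 100 ≥ 80
Round 5 — edge-1, lb-1 page on-call.
No further pages.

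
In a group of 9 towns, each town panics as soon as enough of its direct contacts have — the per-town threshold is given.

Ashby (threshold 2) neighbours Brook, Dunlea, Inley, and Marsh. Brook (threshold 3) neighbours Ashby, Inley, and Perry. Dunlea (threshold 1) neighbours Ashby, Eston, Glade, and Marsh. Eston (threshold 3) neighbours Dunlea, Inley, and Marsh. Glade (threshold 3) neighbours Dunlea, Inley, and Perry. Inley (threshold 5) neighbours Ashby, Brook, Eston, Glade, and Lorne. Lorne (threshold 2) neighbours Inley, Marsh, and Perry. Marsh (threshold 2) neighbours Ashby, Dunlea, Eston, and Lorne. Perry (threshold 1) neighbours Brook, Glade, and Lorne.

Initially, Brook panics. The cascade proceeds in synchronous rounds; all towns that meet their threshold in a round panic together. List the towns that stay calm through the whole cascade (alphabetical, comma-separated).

Round 1 — Brook panics (initial).
Round 2 — checking thresholds:
  Ashby: 1 of 4 neighbours < 2, below threshold.
  Inley: 1 of 5 neighbours < 5, below threshold.
  Perry: 1 of 3 neighbours ≥ 1, panics.
Round 3 — no new panics; cascade stops.

Ashby, Dunlea, Eston, Glade, Inley, Lorne, Marsh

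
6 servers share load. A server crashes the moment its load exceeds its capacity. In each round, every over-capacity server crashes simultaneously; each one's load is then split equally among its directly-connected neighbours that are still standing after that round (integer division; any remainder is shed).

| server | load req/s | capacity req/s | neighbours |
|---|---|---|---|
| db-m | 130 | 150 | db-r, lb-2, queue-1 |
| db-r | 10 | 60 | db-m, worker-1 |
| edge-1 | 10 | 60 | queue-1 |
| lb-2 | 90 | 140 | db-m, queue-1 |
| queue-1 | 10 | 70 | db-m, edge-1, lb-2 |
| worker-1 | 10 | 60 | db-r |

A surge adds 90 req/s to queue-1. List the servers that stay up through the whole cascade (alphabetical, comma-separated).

Round 1 — queue-1 at 100 > 70. queue-1 crashes.
  queue-1 sheds 100 req/s to db-m, edge-1, lb-2: 33 each (1 lost).
    db-m: 130+33 = 163 > 150
    edge-1: 10+33 = 43 ≤ 60
    lb-2: 90+33 = 123 ≤ 140
Round 2 — db-m crashes.
  db-m sheds 163 req/s to db-r, lb-2: 81 each (1 lost).
    db-r: 10+81 = 91 > 60
    lb-2: 123+81 = 204 > 140
Round 3 — db-r, lb-2 crash.
  db-r sheds 91 req/s to worker-1: 91 each.
    worker-1: 10+91 = 101 > 60
  lb-2 sheds 204 req/s: no online neighbours, lost.
Round 4 — worker-1 crashes.
  worker-1 sheds 101 req/s: no online neighbours, lost.
No further crashes.

edge-1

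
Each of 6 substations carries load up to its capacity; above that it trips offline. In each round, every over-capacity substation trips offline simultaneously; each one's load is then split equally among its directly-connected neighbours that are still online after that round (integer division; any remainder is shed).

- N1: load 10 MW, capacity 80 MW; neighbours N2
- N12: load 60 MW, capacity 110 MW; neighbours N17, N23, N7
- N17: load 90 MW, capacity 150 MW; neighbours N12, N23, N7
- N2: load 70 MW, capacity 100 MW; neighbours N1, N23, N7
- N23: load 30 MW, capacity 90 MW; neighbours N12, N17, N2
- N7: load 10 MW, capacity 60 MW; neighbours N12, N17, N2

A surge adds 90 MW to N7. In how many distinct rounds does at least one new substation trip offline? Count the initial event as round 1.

2

Round 1 — N7 at 100 > 60. N7 trips offline.
  N7 sheds 100 MW to N12, N17, N2: 33 each (1 lost).
    N12: 60+33 = 93 ≤ 110
    N17: 90+33 = 123 ≤ 150
    N2: 70+33 = 103 > 100
Round 2 — N2 trips offline.
  N2 sheds 103 MW to N1, N23: 51 each (1 lost).
    N1: 10+51 = 61 ≤ 80
    N23: 30+51 = 81 ≤ 90
No further trips.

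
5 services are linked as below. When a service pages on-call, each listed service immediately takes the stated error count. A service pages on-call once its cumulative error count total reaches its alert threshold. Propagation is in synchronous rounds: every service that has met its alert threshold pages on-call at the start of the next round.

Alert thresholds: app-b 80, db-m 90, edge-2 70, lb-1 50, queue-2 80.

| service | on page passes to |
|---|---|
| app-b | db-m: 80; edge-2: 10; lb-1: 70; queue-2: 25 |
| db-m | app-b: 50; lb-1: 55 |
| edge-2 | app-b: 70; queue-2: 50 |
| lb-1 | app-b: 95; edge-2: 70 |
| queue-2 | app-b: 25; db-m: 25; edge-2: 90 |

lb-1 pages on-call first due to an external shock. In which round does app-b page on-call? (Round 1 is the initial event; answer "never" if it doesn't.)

Round 1 — lb-1 pages on-call (initial).
  app-b: +95 → 95 ≥ 80
  edge-2: +70 → 70 ≥ 70
Round 2 — app-b, edge-2 page on-call.
  db-m: +80 → 80 < 90
  queue-2: +25+50 → 75 < 80
No further pages.

2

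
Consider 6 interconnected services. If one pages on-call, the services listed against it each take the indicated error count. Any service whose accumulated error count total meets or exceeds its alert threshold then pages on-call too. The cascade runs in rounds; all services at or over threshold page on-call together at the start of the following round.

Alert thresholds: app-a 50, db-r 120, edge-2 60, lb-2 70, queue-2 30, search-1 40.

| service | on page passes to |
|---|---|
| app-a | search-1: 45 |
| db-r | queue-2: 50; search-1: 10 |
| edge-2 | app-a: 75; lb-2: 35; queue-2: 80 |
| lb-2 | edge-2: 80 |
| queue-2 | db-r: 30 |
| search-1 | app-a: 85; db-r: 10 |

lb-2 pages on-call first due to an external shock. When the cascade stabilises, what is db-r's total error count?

40

Round 1 — lb-2 pages on-call (initial).
  edge-2: +80 → 80 ≥ 60
Round 2 — edge-2 pages on-call.
  app-a: +75 → 75 ≥ 50
  queue-2: +80 → 80 ≥ 30
Round 3 — app-a, queue-2 page on-call.
  db-r: +30 → 30 < 120
  search-1: +45 → 45 ≥ 40
Round 4 — search-1 pages on-call.
  db-r: +10 → 40 < 120
No further pages.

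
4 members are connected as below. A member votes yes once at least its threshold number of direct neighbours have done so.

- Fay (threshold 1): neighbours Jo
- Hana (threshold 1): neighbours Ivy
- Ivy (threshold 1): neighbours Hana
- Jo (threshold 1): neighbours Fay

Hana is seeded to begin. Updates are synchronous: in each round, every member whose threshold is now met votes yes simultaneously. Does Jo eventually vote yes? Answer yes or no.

Round 1 — Hana votes yes (initial).
Round 2 — checking thresholds:
  Ivy: 1 of 1 neighbours ≥ 1, votes yes.
Round 3 — no new yes votes; cascade stops.

no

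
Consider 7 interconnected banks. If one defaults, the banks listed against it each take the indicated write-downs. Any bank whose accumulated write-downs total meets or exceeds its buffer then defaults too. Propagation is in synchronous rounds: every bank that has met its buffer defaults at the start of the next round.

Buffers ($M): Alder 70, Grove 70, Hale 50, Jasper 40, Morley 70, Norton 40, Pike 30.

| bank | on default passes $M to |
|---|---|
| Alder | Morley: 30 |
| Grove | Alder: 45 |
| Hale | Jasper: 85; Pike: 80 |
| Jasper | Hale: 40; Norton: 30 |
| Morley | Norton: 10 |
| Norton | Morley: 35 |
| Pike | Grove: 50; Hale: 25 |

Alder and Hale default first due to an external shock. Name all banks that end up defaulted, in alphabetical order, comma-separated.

Round 1 — Alder, Hale default (initial).
  Jasper: +85 → 85 ≥ 40
  Morley: +30 → 30 < 70
  Pike: +80 → 80 ≥ 30
Round 2 — Jasper, Pike default.
  Grove: +50 → 50 < 70
  Norton: +30 → 30 < 40
No further defaults.

Alder, Hale, Jasper, Pike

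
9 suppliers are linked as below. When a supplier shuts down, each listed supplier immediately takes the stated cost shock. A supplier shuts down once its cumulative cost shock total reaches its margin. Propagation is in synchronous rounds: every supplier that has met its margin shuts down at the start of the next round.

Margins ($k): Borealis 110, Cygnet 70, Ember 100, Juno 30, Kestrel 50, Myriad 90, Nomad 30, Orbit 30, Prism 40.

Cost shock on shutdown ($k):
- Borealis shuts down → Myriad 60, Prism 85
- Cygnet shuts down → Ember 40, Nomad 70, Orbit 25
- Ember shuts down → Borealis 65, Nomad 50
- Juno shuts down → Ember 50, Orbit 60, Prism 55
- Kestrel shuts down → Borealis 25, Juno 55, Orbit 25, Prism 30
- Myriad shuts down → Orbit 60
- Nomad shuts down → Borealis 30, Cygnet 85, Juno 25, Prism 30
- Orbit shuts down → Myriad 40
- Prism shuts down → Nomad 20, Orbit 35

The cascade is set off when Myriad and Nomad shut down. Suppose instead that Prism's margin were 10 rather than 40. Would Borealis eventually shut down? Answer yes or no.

no

With Prism's margin at 10:
Round 1 — Myriad, Nomad shut down (initial).
  Borealis: +30 → 30 < 110
  Cygnet: +85 → 85 ≥ 70
  Juno: +25 → 25 < 30
  Orbit: +60 → 60 ≥ 30
  Prism: +30 → 30 ≥ 10
Round 2 — Cygnet, Orbit, Prism shut down.
  Ember: +40 → 40 < 100
No further shutdowns.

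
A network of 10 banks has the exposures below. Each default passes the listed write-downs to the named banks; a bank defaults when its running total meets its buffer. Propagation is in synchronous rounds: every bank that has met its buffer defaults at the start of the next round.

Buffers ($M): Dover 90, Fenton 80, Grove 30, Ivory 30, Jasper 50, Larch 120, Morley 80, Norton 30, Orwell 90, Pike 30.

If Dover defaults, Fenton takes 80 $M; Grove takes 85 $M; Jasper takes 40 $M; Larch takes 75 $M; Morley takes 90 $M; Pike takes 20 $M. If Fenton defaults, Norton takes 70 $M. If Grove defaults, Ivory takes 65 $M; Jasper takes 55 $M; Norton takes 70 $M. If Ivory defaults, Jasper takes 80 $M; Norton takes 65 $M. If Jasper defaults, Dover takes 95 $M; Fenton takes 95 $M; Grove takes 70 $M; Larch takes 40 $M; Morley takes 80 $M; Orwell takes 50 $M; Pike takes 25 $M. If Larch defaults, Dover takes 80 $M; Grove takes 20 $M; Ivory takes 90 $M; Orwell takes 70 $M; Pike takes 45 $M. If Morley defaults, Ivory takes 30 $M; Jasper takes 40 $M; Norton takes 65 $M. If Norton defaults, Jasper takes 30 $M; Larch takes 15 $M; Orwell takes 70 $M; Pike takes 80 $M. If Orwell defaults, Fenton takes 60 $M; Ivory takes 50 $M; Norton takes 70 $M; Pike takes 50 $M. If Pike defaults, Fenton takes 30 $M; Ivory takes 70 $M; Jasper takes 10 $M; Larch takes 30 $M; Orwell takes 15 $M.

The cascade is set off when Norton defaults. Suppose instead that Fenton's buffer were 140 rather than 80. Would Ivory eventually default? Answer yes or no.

With Fenton's buffer at 140:
Round 1 — Norton defaults (initial).
  Jasper: +30 → 30 < 50
  Larch: +15 → 15 < 120
  Orwell: +70 → 70 < 90
  Pike: +80 → 80 ≥ 30
Round 2 — Pike defaults.
  Fenton: +30 → 30 < 140
  Ivory: +70 → 70 ≥ 30
  Jasper: +10 → 40 < 50
  Larch: +30 → 45 < 120
  Orwell: +15 → 85 < 90
Round 3 — Ivory defaults.
  Jasper: +80 → 120 ≥ 50
Round 4 — Jasper defaults.
  Dover: +95 → 95 ≥ 90
  Fenton: +95 → 125 < 140
  Grove: +70 → 70 ≥ 30
  Larch: +40 → 85 < 120
  Morley: +80 → 80 ≥ 80
  Orwell: +50 → 135 ≥ 90
Round 5 — Dover, Grove, Morley, Orwell default.
  Fenton: +80+60 → 265 ≥ 140
  Larch: +75 → 160 ≥ 120
Round 6 — Fenton, Larch default.
No further defaults.

yes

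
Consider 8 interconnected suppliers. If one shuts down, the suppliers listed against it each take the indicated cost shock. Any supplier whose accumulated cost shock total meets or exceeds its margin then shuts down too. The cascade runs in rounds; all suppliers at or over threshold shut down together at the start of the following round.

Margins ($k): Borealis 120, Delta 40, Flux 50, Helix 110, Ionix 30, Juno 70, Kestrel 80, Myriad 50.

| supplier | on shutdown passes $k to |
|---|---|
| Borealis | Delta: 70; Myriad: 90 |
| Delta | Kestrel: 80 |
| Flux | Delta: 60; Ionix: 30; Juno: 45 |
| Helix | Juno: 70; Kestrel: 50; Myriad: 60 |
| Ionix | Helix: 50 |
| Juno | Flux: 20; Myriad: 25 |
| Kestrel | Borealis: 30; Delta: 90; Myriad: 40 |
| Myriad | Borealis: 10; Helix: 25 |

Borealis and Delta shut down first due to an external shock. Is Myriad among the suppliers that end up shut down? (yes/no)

yes

Round 1 — Borealis, Delta shut down (initial).
  Kestrel: +80 → 80 ≥ 80
  Myriad: +90 → 90 ≥ 50
Round 2 — Kestrel, Myriad shut down.
  Helix: +25 → 25 < 110
No further shutdowns.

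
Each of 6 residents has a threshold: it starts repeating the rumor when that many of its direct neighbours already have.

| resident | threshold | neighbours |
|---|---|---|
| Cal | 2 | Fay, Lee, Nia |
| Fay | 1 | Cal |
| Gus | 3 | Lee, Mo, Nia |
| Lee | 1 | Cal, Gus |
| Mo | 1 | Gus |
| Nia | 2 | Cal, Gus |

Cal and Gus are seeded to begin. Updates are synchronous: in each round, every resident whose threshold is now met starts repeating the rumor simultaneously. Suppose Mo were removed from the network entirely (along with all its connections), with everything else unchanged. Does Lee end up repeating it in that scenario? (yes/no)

yes

With Mo removed:
Round 1 — Cal, Gus start repeating the rumor (initial).
Round 2 — checking thresholds:
  Fay: 1 of 1 neighbours ≥ 1, starts repeating the rumor.
  Lee: 2 of 2 neighbours ≥ 1, starts repeating the rumor.
  Nia: 2 of 2 neighbours ≥ 2, starts repeating the rumor.
Round 3 — no new spreads; cascade stops.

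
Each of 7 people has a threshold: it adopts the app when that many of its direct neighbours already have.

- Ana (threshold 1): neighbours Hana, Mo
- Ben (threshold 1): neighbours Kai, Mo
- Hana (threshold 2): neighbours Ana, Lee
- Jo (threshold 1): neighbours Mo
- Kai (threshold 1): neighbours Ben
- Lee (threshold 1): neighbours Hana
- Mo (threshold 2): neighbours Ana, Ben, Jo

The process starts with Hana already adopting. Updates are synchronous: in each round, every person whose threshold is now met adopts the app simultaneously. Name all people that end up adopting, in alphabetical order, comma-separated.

Ana, Hana, Lee

Round 1 — Hana adopts the app (initial).
Round 2 — checking thresholds:
  Ana: 1 of 2 neighbours ≥ 1, adopts the app.
  Lee: 1 of 1 neighbours ≥ 1, adopts the app.
Round 3 — no new adoptions; cascade stops.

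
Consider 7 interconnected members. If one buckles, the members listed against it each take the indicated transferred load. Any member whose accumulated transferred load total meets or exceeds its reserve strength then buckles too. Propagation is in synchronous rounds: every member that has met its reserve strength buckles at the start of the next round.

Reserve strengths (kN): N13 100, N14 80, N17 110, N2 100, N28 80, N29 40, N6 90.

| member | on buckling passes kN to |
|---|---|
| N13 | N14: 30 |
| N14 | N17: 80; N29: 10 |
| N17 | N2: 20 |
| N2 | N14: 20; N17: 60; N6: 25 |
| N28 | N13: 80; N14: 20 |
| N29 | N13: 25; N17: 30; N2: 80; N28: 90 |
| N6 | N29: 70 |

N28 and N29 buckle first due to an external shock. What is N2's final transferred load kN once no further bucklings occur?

80

Round 1 — N28, N29 buckle (initial).
  N13: +80+25 → 105 ≥ 100
  N14: +20 → 20 < 80
  N17: +30 → 30 < 110
  N2: +80 → 80 < 100
Round 2 — N13 buckles.
  N14: +30 → 50 < 80
No further bucklings.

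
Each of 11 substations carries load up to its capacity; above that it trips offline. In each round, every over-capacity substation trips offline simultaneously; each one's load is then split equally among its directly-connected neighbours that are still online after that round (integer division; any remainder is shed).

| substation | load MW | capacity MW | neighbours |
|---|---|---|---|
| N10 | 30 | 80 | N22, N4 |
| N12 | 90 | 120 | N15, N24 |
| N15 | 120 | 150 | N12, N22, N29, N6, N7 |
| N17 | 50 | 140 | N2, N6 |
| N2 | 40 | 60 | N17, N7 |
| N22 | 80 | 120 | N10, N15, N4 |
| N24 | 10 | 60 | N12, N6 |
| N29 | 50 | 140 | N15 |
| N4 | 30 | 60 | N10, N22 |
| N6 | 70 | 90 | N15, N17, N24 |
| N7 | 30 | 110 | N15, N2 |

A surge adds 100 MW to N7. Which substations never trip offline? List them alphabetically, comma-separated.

N29

Round 1 — N7 at 130 > 110. N7 trips offline.
  N7 sheds 130 MW to N15, N2: 65 each.
    N15: 120+65 = 185 > 150
    N2: 40+65 = 105 > 60
Round 2 — N15, N2 trip offline.
  N15 sheds 185 MW to N12, N22, N29, N6: 46 each (1 lost).
    N12: 90+46 = 136 > 120
    N22: 80+46 = 126 > 120
    N29: 50+46 = 96 ≤ 140
    N6: 70+46 = 116 > 90
  N2 sheds 105 MW to N17: 105 each.
    N17: 50+105 = 155 > 140
Round 3 — N12, N17, N22, N6 trip offline.
  N12 sheds 136 MW to N24: 136 each.
    N24: 10+136 = 146 > 60
  N17 sheds 155 MW: no online neighbours, lost.
  N22 sheds 126 MW to N10, N4: 63 each.
    N10: 30+63 = 93 > 80
    N4: 30+63 = 93 > 60
  N6 sheds 116 MW to N24: 116 each.
    N24: 146+116 = 262 > 60
Round 4 — N10, N24, N4 trip offline.
  N10 sheds 93 MW: no online neighbours, lost.
  N24 sheds 262 MW: no online neighbours, lost.
  N4 sheds 93 MW: no online neighbours, lost.
No further trips.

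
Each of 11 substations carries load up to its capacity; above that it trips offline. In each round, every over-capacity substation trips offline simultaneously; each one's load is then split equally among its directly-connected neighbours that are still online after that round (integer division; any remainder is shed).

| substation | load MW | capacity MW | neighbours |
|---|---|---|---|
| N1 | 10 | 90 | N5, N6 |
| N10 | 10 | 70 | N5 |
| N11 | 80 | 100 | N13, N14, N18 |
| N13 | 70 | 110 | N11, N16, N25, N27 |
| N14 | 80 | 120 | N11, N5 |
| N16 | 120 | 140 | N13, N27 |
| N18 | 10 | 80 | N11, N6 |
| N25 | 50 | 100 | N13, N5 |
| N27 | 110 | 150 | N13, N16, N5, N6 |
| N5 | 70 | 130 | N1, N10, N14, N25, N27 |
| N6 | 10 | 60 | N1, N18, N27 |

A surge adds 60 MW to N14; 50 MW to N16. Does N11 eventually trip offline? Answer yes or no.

yes

Round 1 — N14 at 140 > 120; N16 at 170 > 140. N14, N16 trip offline.
  N14 sheds 140 MW to N11, N5: 70 each.
    N11: 80+70 = 150 > 100
    N5: 70+70 = 140 > 130
  N16 sheds 170 MW to N13, N27: 85 each.
    N13: 70+85 = 155 > 110
    N27: 110+85 = 195 > 150
Round 2 — N11, N13, N27, N5 trip offline.
  N11 sheds 150 MW to N18: 150 each.
    N18: 10+150 = 160 > 80
  N13 sheds 155 MW to N25: 155 each.
    N25: 50+155 = 205 > 100
  N27 sheds 195 MW to N6: 195 each.
    N6: 10+195 = 205 > 60
  N5 sheds 140 MW to N1, N10, N25: 46 each (2 lost).
    N1: 10+46 = 56 ≤ 90
    N10: 10+46 = 56 ≤ 70
    N25: 205+46 = 251 > 100
Round 3 — N18, N25, N6 trip offline.
  N18 sheds 160 MW: no online neighbours, lost.
  N25 sheds 251 MW: no online neighbours, lost.
  N6 sheds 205 MW to N1: 205 each.
    N1: 56+205 = 261 > 90
Round 4 — N1 trips offline.
  N1 sheds 261 MW: no online neighbours, lost.
No further trips.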